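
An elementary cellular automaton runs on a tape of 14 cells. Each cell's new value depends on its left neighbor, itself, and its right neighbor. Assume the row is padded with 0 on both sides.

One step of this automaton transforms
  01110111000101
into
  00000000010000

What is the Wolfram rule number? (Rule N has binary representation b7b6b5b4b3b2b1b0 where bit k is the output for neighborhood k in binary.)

1

position 2: 111 → 0  (bit 7 = 0)
position 3: 110 → 0  (bit 6 = 0)
position 4: 101 → 0  (bit 5 = 0)
position 8: 100 → 0  (bit 4 = 0)
position 1: 011 → 0  (bit 3 = 0)
position 11: 010 → 0  (bit 2 = 0)
position 0: 001 → 0  (bit 1 = 0)
position 9: 000 → 1  (bit 0 = 1)
bits b7..b0 = 00000001 = 1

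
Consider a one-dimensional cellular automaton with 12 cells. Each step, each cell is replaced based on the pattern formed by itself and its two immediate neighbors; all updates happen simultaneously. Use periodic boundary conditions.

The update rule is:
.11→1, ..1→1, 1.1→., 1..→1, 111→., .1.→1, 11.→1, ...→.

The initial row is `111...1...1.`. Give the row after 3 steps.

step 1: 1.11.111.11.
step 2: 1.11.1.1.11.
step 3: 1.11.1.1.11.

1.11.1.1.11.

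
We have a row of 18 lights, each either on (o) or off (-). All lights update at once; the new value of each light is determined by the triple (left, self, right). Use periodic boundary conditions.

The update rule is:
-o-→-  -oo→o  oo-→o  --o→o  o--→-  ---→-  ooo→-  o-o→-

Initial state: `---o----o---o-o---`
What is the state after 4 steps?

step 1: --o----o---o------
step 2: -o----o---o-------
step 3: o----o---o--------
step 4: ----o---o--------o

----o---o--------o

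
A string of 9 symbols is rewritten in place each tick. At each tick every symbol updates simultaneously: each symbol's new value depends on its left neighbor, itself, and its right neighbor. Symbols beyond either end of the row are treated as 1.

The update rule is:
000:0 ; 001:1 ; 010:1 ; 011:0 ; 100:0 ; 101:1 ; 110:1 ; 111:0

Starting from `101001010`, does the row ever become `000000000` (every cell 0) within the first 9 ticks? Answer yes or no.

tick 1: 111011111
tick 2: 001100000
tick 3: 010100001
tick 4: 111100010
tick 5: 000100111
tick 6: 001101000
tick 7: 010111001
tick 8: 111001010
tick 9: 001011111
tick 9 is 001011111, still not uniform 0

no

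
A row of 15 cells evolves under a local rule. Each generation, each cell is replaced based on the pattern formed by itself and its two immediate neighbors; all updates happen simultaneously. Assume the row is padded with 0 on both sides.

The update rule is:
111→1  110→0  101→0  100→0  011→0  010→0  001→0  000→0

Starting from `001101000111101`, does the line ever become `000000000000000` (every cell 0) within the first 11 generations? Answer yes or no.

generation 1: 000000000011000
generation 2: 000000000000000
all cells are 0 at generation 2

yes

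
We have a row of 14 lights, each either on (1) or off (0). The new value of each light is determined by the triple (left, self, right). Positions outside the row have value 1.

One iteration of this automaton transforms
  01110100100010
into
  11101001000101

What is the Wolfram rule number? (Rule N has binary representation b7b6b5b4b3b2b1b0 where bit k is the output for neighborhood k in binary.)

position 2: 111 → 1  (bit 7 = 1)
position 3: 110 → 0  (bit 6 = 0)
position 0: 101 → 1  (bit 5 = 1)
position 6: 100 → 0  (bit 4 = 0)
position 1: 011 → 1  (bit 3 = 1)
position 5: 010 → 0  (bit 2 = 0)
position 7: 001 → 1  (bit 1 = 1)
position 10: 000 → 0  (bit 0 = 0)
bits b7..b0 = 10101010 = 170

170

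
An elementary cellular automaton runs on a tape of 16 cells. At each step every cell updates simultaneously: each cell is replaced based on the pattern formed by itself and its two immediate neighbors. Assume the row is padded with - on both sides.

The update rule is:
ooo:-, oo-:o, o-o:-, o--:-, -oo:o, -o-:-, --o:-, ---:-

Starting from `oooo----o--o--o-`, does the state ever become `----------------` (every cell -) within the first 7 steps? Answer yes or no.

o--o------------
----------------
all cells are - at step 2

yes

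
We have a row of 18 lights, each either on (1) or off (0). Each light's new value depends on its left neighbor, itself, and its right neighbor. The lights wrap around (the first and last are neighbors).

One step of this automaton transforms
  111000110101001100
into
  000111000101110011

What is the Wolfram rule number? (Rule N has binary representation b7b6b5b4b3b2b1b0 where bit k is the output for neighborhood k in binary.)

position 1: 111 → 0  (bit 7 = 0)
position 2: 110 → 0  (bit 6 = 0)
position 8: 101 → 0  (bit 5 = 0)
position 3: 100 → 1  (bit 4 = 1)
position 0: 011 → 0  (bit 3 = 0)
position 9: 010 → 1  (bit 2 = 1)
position 5: 001 → 1  (bit 1 = 1)
position 4: 000 → 1  (bit 0 = 1)
bits b7..b0 = 00010111 = 23

23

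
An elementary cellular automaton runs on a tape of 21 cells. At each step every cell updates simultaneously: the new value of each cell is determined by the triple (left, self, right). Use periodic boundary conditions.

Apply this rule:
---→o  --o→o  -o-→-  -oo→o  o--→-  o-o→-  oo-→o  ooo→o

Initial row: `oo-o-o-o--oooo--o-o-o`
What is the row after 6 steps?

oo-------ooooo-o----o
oo-ooooooooooo---oooo
oo-ooooooooooo-oooooo
oo-ooooooooooo-oooooo  (fixed point — unchanged through step 6)

oo-ooooooooooo-oooooo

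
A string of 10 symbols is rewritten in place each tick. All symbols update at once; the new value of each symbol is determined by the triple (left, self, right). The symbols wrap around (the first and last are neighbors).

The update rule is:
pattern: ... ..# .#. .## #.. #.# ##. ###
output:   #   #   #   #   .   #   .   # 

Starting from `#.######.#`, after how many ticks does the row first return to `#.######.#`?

10

tick 1: .######.##
tick 2: ######.##.
tick 3: #####.##.#
tick 4: ####.##.##
tick 5: ###.##.###
tick 6: ##.##.####
tick 7: #.##.#####
tick 8: .##.######
tick 9: ##.######.
tick 10: #.######.#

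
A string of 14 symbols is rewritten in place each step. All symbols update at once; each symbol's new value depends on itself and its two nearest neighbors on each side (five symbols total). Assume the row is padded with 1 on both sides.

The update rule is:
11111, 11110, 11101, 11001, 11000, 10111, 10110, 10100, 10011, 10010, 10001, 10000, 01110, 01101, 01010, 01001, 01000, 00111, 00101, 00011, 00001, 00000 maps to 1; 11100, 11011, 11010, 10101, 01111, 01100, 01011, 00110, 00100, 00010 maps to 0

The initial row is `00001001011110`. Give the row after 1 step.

11100111010110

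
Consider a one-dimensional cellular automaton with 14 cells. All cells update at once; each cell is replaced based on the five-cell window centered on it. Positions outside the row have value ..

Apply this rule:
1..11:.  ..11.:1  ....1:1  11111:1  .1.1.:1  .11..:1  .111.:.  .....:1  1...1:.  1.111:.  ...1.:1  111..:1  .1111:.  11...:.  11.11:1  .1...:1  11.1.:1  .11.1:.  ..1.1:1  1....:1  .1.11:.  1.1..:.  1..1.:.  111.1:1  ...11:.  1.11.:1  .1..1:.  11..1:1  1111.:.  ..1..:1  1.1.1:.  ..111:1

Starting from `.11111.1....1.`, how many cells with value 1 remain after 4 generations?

.1.1.11.111111
111..1.1..11.1
1.11.11...1.1.
1.1.111..111.1
count of 1: 9

9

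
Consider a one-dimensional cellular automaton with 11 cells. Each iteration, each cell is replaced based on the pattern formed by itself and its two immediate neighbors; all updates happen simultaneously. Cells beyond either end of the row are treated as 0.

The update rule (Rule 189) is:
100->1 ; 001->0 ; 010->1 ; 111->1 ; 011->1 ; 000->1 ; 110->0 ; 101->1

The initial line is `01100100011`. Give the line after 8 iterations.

01111011011

01010111010
01111110111
01111101110
01111011101
01110111011
01101110110
01011101101
01111011011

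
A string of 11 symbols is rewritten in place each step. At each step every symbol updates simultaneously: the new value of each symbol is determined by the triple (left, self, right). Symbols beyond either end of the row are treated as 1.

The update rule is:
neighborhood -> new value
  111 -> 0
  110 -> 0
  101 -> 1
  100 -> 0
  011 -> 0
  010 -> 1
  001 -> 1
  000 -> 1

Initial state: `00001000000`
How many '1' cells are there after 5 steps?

step 1: 01111011111
step 2: 10000100000
step 3: 00111101111
step 4: 01000010000
step 5: 11011110111
count of 1: 9

9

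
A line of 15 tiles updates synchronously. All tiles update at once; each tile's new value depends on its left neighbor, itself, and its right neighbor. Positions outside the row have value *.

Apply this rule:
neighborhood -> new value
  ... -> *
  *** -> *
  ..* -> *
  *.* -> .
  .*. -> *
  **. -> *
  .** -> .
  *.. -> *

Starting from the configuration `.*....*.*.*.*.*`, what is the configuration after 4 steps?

**..***.*.***.*

step 1: .******.*.*.*..
step 2: ..*****.*.*.***
step 3: **.****.*.*..**
step 4: **..***.*.***.*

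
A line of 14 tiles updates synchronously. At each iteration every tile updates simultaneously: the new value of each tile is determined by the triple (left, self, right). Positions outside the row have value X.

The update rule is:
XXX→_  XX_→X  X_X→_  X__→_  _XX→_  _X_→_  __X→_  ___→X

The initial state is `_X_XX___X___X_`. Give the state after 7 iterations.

_XX_____X_X___

____X_X___X___
_XX_____X___X_
__X_XXX___X___
______X_X___X_
_XXXX_____X___
____X_XXX___X_
_XX_____X_X___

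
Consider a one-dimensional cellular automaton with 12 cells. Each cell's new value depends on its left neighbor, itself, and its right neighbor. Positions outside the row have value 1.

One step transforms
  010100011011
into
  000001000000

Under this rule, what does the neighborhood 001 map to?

At position 6 the neighborhood is 001; the next row has 0 there.

0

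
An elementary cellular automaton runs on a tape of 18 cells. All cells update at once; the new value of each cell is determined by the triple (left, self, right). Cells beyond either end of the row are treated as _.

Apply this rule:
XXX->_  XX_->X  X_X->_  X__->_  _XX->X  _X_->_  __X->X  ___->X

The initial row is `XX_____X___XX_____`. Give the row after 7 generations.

XX_XX_XX_XX____XXX

generation 1: XX_XXXX__XXXX_XXXX
generation 2: XX_X__X_XX__X_X__X
generation 3: XX___X__XX_X____X_
generation 4: XX_XX__XXX___XXX__
generation 5: XX_XX_XX_X_XXX_X_X
generation 6: XX_XX_XX___X_X____
generation 7: XX_XX_XX_XX____XXX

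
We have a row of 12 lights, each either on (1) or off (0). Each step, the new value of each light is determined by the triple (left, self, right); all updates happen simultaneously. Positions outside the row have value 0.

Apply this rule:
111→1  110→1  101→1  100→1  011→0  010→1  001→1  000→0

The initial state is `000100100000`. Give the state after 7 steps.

011011101111

001111110000
010111111000
111011111100
011101111110
101110111111
110111011111
011011101111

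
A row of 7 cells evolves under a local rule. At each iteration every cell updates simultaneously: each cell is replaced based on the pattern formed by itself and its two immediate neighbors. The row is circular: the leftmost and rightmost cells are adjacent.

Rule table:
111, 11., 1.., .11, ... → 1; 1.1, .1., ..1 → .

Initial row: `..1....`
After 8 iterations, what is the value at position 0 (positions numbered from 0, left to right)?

1

1..1111
11.1111
11.1111  (fixed point — unchanged through iteration 8)
position 0 holds 1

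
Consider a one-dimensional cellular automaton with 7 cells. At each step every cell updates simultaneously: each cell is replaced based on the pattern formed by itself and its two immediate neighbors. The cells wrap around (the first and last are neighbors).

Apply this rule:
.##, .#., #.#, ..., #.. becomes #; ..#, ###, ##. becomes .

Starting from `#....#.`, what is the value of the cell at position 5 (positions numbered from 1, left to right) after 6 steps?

####.##
....##.
###.#.#
...####
##.#...
#.####.
position 5 holds #

#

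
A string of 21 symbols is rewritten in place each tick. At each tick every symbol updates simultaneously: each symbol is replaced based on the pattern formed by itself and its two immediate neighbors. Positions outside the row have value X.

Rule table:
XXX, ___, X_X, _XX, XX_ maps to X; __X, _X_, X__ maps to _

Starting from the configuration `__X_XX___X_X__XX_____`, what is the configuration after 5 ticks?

tick 1: ___XXX_X__X___XX_XXX_
tick 2: _X_XXXX_____X_XXXXXXX
tick 3: X_XXXXX_XXX__XXXXXXXX
tick 4: XXXXXXXXXXX__XXXXXXXX
tick 5: XXXXXXXXXXX__XXXXXXXX

XXXXXXXXXXX__XXXXXXXX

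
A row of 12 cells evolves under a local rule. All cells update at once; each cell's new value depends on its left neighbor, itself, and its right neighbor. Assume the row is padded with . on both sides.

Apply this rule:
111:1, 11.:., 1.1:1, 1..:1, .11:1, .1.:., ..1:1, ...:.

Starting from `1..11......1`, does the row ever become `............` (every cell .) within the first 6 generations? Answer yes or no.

no

generation 1: .111.1....1.
generation 2: 111.1.1..1.1
generation 3: 11.1.1.11.1.
generation 4: 1.1.1.11.1.1
generation 5: .1.1.11.1.1.
generation 6: 1.1.11.1.1.1
generation 6 is 1.1.11.1.1.1, still not uniform .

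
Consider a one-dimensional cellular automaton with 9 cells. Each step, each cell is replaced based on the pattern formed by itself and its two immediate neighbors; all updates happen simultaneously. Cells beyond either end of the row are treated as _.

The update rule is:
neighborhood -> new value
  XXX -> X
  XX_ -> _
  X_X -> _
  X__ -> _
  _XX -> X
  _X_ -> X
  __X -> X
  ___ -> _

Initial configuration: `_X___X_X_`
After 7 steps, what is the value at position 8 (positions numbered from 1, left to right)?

XX__XX_X_
X__XX__X_
X_XX__XX_
X_X__XX__
X_X_XX___
X_X_X____
X_X_X____
position 8 holds _

_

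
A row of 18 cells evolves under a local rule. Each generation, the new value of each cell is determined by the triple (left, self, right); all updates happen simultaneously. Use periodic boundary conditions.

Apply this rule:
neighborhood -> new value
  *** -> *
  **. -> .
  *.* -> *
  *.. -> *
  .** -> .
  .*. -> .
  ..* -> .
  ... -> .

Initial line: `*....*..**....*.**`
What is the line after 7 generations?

.*....*...*....*.*
*.*....*...*....*.
.*.*....*...*....*
*.*.*....*...*....
.*.*.*....*...*...
..*.*.*....*...*..
...*.*.*....*...*.

...*.*.*....*...*.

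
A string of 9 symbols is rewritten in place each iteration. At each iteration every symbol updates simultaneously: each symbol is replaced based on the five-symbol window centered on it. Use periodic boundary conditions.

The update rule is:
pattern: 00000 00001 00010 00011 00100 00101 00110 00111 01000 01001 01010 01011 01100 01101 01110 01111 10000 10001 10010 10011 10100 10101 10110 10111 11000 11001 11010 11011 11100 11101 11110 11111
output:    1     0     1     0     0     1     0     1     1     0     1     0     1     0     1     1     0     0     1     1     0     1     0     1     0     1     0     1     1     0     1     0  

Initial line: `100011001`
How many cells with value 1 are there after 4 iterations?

100001110
010001100
101000100
110101001
count of 1: 5

5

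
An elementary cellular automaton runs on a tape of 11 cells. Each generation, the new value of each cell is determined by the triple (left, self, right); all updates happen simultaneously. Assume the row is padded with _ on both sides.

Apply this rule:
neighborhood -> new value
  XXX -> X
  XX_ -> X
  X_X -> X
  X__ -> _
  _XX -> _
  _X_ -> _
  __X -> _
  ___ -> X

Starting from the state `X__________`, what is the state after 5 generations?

_XX___XXXXX

__XXXXXXXXX
X__XXXXXXXX
____XXXXXXX
XXX__XXXXXX
_XX___XXXXX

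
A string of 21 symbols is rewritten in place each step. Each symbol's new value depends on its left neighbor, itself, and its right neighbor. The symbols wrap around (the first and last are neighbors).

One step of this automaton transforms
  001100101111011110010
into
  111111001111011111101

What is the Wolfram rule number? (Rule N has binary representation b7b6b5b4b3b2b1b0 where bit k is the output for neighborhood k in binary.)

219

position 9: 111 → 1  (bit 7 = 1)
position 3: 110 → 1  (bit 6 = 1)
position 7: 101 → 0  (bit 5 = 0)
position 4: 100 → 1  (bit 4 = 1)
position 2: 011 → 1  (bit 3 = 1)
position 6: 010 → 0  (bit 2 = 0)
position 1: 001 → 1  (bit 1 = 1)
position 0: 000 → 1  (bit 0 = 1)
bits b7..b0 = 11011011 = 219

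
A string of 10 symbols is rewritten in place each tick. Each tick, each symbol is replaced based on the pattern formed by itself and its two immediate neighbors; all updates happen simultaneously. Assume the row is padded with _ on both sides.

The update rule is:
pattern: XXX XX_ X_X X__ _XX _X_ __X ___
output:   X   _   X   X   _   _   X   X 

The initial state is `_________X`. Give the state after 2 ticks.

_XXXXXXX_X

XXXXXXXXX_
_XXXXXXX_X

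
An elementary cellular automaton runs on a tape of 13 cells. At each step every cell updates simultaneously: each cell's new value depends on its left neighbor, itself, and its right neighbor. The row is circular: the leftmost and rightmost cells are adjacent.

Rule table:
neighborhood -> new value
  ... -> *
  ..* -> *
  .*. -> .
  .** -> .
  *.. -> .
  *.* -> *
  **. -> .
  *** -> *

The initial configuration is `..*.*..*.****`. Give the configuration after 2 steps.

step 1: .*.*..*.*.**.
step 2: *.*..*.*.*...

*.*..*.*.*...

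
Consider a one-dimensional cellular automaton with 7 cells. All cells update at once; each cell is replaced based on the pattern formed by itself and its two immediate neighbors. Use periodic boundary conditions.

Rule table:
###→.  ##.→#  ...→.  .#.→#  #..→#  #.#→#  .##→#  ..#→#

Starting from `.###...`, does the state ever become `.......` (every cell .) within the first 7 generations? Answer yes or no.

yes

generation 1: ##.##..
generation 2: #######
generation 3: .......
all cells are . at generation 3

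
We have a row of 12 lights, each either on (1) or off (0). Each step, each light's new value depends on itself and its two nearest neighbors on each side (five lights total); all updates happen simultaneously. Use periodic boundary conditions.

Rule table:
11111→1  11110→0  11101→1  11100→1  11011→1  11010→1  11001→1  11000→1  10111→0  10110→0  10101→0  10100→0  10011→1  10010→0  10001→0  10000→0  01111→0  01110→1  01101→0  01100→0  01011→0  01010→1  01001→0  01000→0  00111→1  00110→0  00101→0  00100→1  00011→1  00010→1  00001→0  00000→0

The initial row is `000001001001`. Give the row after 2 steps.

000100101001

000011001001
000100101001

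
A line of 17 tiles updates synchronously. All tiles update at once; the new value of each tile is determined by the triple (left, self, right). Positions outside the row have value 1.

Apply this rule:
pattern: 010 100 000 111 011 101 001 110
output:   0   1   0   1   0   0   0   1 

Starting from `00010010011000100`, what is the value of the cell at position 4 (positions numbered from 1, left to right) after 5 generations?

1

10001001001100010
11000100100110000
11100010010011000
11110001001001100
11111000100100110
position 4 holds 1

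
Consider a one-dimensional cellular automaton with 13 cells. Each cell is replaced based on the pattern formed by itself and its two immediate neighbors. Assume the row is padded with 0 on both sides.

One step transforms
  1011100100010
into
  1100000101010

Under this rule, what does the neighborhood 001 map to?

At position 6 the neighborhood is 001; the next row has 0 there.

0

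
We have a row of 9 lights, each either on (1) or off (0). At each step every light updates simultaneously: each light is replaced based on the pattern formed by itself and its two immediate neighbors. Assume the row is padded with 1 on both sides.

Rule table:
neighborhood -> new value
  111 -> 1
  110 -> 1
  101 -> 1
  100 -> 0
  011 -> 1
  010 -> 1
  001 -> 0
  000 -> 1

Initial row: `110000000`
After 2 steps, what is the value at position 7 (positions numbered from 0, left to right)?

1

step 1: 110111110
step 2: 111111111
position 7 holds 1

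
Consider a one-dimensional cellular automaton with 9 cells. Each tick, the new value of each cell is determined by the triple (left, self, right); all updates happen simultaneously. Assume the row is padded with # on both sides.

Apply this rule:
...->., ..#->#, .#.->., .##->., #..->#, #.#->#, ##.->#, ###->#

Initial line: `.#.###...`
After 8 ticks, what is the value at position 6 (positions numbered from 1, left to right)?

#.#.###.#
##.#.###.
###.#.###
####.#.##
#####.#.#
######.#.
#######.#
########.
position 6 holds #

#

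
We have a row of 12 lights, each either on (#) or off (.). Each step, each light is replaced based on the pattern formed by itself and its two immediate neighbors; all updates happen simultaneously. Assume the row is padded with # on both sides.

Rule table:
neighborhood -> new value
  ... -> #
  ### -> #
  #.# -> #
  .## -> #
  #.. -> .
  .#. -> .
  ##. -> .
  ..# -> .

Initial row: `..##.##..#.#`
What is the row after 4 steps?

..#.##....##
...##..##.##
.#.#...#.###
#.#..#..####

#.#..#..####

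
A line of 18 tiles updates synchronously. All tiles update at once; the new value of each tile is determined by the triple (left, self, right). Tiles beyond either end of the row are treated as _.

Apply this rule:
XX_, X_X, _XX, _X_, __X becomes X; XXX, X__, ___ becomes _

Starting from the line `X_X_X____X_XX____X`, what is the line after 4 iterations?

XXXXX___XXXXX___XX
X___X__XX___X__XXX
X__XX_XXX__XX_XX_X
X_XXXXX_X_XXXXXXXX

X_XXXXX_X_XXXXXXXX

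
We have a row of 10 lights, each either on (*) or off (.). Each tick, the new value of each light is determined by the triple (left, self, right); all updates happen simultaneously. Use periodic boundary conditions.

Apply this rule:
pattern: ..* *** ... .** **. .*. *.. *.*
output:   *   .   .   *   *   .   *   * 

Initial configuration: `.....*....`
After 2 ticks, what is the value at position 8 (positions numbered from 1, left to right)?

....*.*...
...*.*.*..
position 8 holds *

*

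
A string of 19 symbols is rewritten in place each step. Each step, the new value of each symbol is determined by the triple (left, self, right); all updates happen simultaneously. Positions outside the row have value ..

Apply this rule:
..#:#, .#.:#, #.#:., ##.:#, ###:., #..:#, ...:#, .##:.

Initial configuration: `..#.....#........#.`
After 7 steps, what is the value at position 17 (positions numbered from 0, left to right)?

###################
..................#
###################  (repeats step 1; period 2)
step 7: ###################
position 17 holds #

#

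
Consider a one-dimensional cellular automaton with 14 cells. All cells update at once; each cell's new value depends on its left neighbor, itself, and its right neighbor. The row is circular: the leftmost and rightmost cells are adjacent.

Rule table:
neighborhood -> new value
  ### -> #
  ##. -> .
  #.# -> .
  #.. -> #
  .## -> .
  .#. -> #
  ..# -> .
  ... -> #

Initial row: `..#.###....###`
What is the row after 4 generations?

#.#..#.###..#.
#.##.#..#.#.#.
#....##.#.#.#.
####....#.#.#.

####....#.#.#.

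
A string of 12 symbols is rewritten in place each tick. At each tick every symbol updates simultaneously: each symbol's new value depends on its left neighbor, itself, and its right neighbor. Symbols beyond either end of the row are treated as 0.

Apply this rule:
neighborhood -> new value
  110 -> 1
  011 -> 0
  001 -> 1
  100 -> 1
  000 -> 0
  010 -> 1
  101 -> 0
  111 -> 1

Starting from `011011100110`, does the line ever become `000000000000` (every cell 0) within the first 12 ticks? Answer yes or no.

tick 1: 101001111011
tick 2: 101110111001
tick 3: 100110011111
tick 4: 111011101111
tick 5: 011001100111
tick 6: 101110111011
tick 7: 100110011001
tick 8: 111011101111  (repeats tick 4; period 4)
tick 12: 111011101111
tick 12 is 111011101111, still not uniform 0

no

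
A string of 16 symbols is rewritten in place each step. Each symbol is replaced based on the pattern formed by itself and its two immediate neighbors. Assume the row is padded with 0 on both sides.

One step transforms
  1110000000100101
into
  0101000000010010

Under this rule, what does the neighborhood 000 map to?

0

At position 4 the neighborhood is 000; the next row has 0 there.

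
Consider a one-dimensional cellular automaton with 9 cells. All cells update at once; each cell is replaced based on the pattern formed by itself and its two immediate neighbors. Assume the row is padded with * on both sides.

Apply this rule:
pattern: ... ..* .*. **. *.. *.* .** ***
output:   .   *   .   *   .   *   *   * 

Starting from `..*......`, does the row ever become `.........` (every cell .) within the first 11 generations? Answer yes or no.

generation 1: .*......*
generation 2: *......**
generation 3: *.....***
generation 4: *....****
generation 5: *...*****
generation 6: *..******
generation 7: *.*******
generation 8: *********
generation 9: *********  (fixed point — unchanged through generation 11)
generation 11 is *********, still not uniform .

no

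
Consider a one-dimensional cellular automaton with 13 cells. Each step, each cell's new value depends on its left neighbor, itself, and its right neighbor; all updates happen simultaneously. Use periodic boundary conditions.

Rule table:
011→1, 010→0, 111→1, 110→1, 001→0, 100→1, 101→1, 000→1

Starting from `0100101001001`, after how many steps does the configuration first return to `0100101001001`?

step 1: 1010010100100
step 2: 0101001010010
step 3: 0010100101001
step 4: 1001010010100
step 5: 0100101001010
step 6: 0010010100101
step 7: 1001001010010
step 8: 0100100101001
step 9: 1010010010100
step 10: 0101001001010
step 11: 0010100100101
step 12: 1001010010010
step 13: 0100101001001

13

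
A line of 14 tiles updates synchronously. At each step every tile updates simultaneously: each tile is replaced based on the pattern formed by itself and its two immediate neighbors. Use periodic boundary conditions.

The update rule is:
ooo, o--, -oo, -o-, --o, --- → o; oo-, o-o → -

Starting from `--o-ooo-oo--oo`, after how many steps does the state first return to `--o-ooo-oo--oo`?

14

ooo-oo--o-ooo-
oo--o-ooo-oo--
o-ooo-oo--o-oo
--oo--o-ooo-oo
ooo-ooo-oo--o-
oo--oo--o-ooo-
o-ooo-ooo-oo--
o-oo--oo--o-oo
--o-ooo-ooo-oo
ooo-oo--oo--o-
oo--o-ooo-ooo-
o-ooo-oo--oo--
o-oo--o-ooo-oo
--o-ooo-oo--oo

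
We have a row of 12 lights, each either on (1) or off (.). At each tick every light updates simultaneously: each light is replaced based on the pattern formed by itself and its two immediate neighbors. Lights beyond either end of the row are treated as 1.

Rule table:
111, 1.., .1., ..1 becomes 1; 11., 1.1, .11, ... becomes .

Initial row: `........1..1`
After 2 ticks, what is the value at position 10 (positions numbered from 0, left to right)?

tick 1: 1......1111.
tick 2: .1....1.11..
position 10 holds .

.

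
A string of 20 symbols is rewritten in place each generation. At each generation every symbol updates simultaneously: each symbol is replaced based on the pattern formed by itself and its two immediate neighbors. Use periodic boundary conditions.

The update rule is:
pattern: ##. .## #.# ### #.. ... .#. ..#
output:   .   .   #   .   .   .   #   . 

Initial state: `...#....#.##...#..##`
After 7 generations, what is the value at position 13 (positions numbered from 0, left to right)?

...#....##.....#....
...#...........#....
...#...........#....  (fixed point — unchanged through generation 7)
position 13 holds .

.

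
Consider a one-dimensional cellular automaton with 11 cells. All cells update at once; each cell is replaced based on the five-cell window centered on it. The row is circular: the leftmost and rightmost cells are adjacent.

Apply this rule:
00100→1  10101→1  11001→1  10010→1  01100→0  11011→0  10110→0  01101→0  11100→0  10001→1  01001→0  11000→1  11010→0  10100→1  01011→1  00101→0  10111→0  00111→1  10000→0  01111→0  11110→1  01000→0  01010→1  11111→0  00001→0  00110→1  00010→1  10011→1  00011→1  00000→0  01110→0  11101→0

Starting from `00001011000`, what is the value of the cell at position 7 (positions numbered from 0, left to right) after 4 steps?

0

step 1: 00010100100
step 2: 00101101100
step 3: 01010000010
step 4: 10110000110
position 7 holds 0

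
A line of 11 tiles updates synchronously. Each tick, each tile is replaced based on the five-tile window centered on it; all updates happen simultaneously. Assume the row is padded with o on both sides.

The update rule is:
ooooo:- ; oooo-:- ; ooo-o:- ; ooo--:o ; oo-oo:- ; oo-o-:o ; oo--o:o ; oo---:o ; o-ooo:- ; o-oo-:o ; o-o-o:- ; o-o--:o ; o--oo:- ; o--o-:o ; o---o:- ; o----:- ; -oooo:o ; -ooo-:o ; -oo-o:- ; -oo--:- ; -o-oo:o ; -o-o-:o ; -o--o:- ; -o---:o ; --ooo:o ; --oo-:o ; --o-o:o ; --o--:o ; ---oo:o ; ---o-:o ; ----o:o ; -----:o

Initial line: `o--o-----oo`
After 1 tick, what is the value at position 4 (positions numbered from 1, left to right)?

ooooo-ooooo
position 4 holds o

o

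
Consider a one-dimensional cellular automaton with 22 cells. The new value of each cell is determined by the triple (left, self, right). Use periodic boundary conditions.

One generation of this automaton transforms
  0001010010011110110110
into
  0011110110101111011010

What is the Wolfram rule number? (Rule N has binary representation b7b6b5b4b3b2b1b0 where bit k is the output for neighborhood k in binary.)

position 12: 111 → 1  (bit 7 = 1)
position 14: 110 → 1  (bit 6 = 1)
position 4: 101 → 1  (bit 5 = 1)
position 6: 100 → 0  (bit 4 = 0)
position 11: 011 → 0  (bit 3 = 0)
position 3: 010 → 1  (bit 2 = 1)
position 2: 001 → 1  (bit 1 = 1)
position 0: 000 → 0  (bit 0 = 0)
bits b7..b0 = 11100110 = 230

230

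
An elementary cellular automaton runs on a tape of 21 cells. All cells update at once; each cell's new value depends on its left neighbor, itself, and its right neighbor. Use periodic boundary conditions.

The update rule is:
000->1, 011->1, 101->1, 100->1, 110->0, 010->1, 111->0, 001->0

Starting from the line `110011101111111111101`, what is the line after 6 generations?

001111000111111101000

001010011000000000011
101111010111111111010
111000111100000000111
000110100011111110100
110101111010000001111
001111000111111101000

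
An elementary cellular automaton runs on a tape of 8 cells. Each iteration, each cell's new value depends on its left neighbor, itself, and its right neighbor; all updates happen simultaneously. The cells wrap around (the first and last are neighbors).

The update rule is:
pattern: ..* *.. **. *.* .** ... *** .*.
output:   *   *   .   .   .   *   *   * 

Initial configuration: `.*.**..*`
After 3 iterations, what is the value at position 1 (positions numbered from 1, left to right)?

*

.*...***
.****.*.
*.**..**
position 1 holds *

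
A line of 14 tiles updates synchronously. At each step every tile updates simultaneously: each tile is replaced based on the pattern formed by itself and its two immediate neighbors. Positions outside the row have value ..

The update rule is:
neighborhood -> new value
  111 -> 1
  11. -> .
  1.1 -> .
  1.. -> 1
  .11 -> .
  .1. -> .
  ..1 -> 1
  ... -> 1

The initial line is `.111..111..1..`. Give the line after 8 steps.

.1...1111...1.

1.1.11.1.11.11
..............
11111111111111
.111111111111.
1.1111111111.1
...11111111...
111.111111.111
.1...1111...1.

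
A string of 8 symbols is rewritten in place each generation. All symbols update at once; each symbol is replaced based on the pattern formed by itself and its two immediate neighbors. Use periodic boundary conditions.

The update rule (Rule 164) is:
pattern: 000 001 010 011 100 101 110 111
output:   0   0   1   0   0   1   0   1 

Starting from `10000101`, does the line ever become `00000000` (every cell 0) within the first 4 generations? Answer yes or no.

00000110
00000000
all cells are 0 at generation 2

yes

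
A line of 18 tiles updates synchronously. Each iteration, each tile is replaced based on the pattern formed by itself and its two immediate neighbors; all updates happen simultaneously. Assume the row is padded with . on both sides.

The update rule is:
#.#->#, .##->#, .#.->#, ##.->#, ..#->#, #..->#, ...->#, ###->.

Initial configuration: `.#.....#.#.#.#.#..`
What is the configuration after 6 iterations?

#................#

iteration 1: ##################
iteration 2: #................#
iteration 3: ##################  (repeats iteration 1; period 2)
iteration 6: #................#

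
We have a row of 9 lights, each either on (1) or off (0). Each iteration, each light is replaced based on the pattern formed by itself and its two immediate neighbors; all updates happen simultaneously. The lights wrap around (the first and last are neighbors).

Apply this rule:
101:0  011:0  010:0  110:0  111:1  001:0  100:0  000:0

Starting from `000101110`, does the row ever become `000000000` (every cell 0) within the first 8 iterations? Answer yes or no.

yes

000000100
000000000
all cells are 0 at iteration 2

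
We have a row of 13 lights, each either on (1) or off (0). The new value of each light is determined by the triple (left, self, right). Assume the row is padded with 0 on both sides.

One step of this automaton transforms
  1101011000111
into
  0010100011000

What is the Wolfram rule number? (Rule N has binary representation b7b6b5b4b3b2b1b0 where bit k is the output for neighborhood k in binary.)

35

position 11: 111 → 0  (bit 7 = 0)
position 1: 110 → 0  (bit 6 = 0)
position 2: 101 → 1  (bit 5 = 1)
position 7: 100 → 0  (bit 4 = 0)
position 0: 011 → 0  (bit 3 = 0)
position 3: 010 → 0  (bit 2 = 0)
position 9: 001 → 1  (bit 1 = 1)
position 8: 000 → 1  (bit 0 = 1)
bits b7..b0 = 00100011 = 35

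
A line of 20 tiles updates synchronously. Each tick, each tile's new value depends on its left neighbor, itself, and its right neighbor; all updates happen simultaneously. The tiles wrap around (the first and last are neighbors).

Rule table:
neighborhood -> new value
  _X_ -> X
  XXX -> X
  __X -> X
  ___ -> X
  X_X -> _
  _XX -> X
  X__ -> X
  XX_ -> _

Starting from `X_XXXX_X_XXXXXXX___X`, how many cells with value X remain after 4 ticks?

15

__XXX__X_XXXXXX_XXXX
XXXX_XXX_XXXXX__XXX_
XXX__XX__XXXX_XXXX__
XX_XXX_XXXXX__XXX_XX
count of X: 15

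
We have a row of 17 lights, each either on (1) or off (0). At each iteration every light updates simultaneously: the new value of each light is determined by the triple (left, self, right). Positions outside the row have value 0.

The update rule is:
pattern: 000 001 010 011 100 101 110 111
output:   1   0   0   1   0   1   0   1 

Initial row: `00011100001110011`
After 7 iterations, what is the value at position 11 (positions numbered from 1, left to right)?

1

11011001101100010
10110001011001000
01100100110000011
01000000100111010
00011110000110100
11011100110101001
10111000101010000
position 11 holds 1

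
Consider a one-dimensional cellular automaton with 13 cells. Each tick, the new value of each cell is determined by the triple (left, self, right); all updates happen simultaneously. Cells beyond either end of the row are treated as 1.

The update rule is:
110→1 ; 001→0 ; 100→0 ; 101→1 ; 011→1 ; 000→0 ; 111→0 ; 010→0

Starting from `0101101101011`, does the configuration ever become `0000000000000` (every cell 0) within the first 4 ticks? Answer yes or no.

yes

1011111110110
1110000011111
0010000010000
0000000000000
all cells are 0 at tick 4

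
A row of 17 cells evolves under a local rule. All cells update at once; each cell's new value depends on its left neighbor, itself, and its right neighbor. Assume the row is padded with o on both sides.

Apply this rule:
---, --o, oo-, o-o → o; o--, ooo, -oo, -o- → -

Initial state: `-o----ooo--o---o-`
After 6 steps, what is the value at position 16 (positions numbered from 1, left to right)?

o

o--ooo--o-o--oo-o
o-o--o-o-o--o-oo-
oo--o-o-o--o-o-oo
-o-o-o-o--o-o-o--
o-o-o-o--o-o-o--o
oo-o-o--o-o-o--o-
position 16 holds o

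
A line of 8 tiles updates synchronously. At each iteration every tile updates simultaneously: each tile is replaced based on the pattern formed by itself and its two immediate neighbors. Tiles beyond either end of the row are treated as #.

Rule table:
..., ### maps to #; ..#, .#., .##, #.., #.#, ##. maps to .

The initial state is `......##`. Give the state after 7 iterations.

.####..#
..##....
.....##.
.###....
..#..##.
........
.######.

.######.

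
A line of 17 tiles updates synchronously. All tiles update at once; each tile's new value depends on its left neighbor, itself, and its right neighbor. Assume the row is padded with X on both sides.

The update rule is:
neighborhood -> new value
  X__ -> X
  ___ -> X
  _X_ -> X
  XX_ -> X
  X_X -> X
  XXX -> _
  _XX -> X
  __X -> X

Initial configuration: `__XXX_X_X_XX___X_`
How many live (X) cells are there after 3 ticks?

tick 1: XXX_XXXXXXXXXXXXX
tick 2: __XXX____________
tick 3: XXX_XXXXXXXXXXXXX
count of X: 16

16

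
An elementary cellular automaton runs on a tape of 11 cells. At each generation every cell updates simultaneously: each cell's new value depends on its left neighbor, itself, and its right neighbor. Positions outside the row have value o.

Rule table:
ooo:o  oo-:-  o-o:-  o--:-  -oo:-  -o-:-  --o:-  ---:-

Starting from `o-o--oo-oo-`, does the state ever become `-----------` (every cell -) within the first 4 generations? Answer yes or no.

-----------
all cells are - at generation 1

yes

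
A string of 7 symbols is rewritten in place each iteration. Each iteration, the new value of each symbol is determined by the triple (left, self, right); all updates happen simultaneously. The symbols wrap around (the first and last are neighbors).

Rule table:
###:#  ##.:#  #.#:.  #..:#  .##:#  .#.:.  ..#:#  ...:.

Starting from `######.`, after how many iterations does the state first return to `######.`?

1

iteration 1: ######.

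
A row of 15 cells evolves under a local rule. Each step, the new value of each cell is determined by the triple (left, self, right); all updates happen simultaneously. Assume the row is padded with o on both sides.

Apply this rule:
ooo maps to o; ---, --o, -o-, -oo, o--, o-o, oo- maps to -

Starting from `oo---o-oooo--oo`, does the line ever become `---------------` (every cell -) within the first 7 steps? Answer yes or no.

o-------oo----o
---------------
all cells are - at step 2

yes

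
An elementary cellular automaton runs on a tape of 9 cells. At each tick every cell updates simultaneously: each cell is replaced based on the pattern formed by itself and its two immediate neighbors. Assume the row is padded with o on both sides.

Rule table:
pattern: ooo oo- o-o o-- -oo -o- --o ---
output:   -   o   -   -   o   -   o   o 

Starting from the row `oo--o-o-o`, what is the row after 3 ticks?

-ooooo---

-o-o----o
-----oooo
-ooooo---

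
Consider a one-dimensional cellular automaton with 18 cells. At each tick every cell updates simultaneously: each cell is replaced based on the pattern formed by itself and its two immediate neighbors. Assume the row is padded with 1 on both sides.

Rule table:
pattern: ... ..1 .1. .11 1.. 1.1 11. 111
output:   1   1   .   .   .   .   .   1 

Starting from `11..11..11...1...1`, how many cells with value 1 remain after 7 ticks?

8

1..1...1...11..11.
..1..11..11...1...
.1..1...1...11..11
...1..11..11...1.1
.11..1...1...11...
....1..11..11...11
.111..1...1...11.1
count of 1: 8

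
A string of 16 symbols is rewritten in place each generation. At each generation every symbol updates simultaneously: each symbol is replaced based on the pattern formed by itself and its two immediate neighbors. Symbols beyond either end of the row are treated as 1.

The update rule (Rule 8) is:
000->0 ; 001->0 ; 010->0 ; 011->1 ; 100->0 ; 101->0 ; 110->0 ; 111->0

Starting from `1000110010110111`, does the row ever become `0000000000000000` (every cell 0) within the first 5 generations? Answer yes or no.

generation 1: 0000100000100100
generation 2: 0000000000000000
all cells are 0 at generation 2

yes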